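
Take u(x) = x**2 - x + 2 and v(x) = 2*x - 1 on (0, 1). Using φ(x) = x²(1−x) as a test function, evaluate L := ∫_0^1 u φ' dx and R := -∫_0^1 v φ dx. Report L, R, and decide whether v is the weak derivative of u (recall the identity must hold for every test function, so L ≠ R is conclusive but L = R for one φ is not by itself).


LHS = -1/60, RHS = -1/60. Yes, v = u' weakly.

u(x) = x**2 - x + 2, classical derivative u'(x) = 2*x - 1.
φ(x) = x²(1−x), so φ'(x) = x*(2 - 3*x).
Note φ(0) = φ(1) = 0, so the boundary term u·φ vanishes.
LHS = ∫_0^1 u(x) φ'(x) dx = ∫_0^1 (-3*x^4 + 5*x^3 - 8*x^2 + 4*x) dx. Term by term:
  ∫_0^1 -3*x^4 dx = -3/5;  ∫_0^1 5*x^3 dx = 5/4;  ∫_0^1 -8*x^2 dx = -8/3;
  ∫_0^1 4*x dx = 2.
Sum: -3/5 + 5/4 − 8/3 + 2 = -1/60.
So LHS = -1/60.
∫_0^1 v(x) φ(x) dx = ∫_0^1 (-2*x^4 + 3*x^3 - x^2) dx. Term by term:
  ∫_0^1 -2*x^4 dx = -2/5;  ∫_0^1 3*x^3 dx = 3/4;  ∫_0^1 -x^2 dx = -1/3.
Sum: -2/5 + 3/4 − 1/3 = 1/60.
So RHS = -∫_0^1 v(x) φ(x) dx = -1/60.
LHS = RHS, so the identity holds for this test φ.
Moreover u is smooth here and v(x) = u'(x) = 2*x - 1 pointwise, so the identity holds for every test function. Hence v is the weak derivative of u.


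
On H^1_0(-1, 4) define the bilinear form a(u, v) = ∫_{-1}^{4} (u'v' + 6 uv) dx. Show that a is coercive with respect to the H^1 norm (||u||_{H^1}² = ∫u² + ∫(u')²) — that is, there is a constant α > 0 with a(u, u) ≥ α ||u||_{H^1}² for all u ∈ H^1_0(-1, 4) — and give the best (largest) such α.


α = 1

Coercivity of a(·,·) on H^1_0(-1, 4) means a(u, u) ≥ α ||u||_{H^1}² for every u ∈ H^1_0.
The interval has length L = 5, and Poincaré/coercivity depend only on L. Here a(u, u) = ∫(u')² + (6)·∫u².
Here c = 6 ≥ 1, so a(u,u) = ∫(u')² + c∫u² ≥ ∫(u')² + ∫u² = ||u||_{H^1}², i.e. α = 1 works. No larger α is possible: a(u,u) ≥ α||u||_{H^1}² means (1−α)∫(u')² ≥ (α−c)∫u², and for the modes u_n = sin(nπ(x−x₀)/L) (x₀ the left endpoint) one has ∫u_n²/∫(u_n')² = (L/(nπ))² → 0, so a(u_n,u_n)/||u_n||_{H^1}² → 1. Hence the optimal constant is α = 1.
Therefore α = 1.


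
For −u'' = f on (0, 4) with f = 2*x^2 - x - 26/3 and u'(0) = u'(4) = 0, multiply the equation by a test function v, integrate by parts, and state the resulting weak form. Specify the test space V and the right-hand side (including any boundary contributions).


V = H^1(0, 4) (no boundary constraint on v; u is determined up to an additive constant); weak form: ∫_0^4 u'v' dx = ∫_0^4 (2*x^2 - x - 26/3) v dx for all v ∈ V.

Multiply both sides by a test function v and integrate from 0 to 4:
  ∫_0^4 −u''(x) v(x) dx = ∫_0^4 f(x) v(x) dx.
Integrate the LHS by parts once:
  ∫_0^4 −u'' v dx = −[u'(x) v(x)]_0^4 + ∫_0^4 u'(x) v'(x) dx.
Thus ∫_0^4 u'(x) v'(x) dx = ∫_0^4 f(x) v(x) dx + [u'(x) v(x)]_0^4.
Choose V so that boundary terms are either known or forced to vanish.
u has homogeneous Neumann: u'(0) = u'(4) = 0. So [u' v]_0^4 = 0·v(4) − 0·v(0) = 0 for any v; take V = H^1(0, 4).
Weak formulation: find u (satisfying any essential BC) such that ∫_0^4 u'(x) v'(x) dx = ∫_0^4 f v dx for all v ∈ V (homogeneous Neumann, so boundary terms vanish).
Substituting f(x) = 2*x^2 - x - 26/3, the right-hand side is ∫_0^4 (2*x^2 - x - 26/3) v dx.
Compatibility check (pure Neumann): taking v ≡ 1 ∈ V gives 0 = ∫_0^4 f dx + (0) − (0), i.e. ∫_0^4 f dx must equal u'(0) − u'(4) = 0. Indeed ∫_0^4 (2*x^2 - x - 26/3) dx = 0, so the data are compatible. The solution is then unique only up to an additive constant (fix it e.g. by requiring ∫_0^4 u dx = 0).


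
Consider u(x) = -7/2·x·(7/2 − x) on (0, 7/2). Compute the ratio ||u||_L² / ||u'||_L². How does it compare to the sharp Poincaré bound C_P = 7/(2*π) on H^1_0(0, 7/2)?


||u||_L² / ||u'||_L² = 7*sqrt(10)/20 < C_P = 7/(2*π).

u(x) = -7/2·x·(7/2 − x), so u'(x) = 7*x - 49/4.
u(x) = -7/2·x·(7/2 − x) vanishes at x = 0 and x = 7/2, so u ∈ H^1_0(0, 7/2). Differentiate via the product rule and integrate the resulting polynomials term by term.
  ∫_0^7/2 u² dx = ∫_0^7/2 (49*x^4/4 - 343*x^3/4 + 2401*x^2/16) dx. Term by term:
    ∫_0^7/2 49*x^4/4 dx = 823543/640;  ∫_0^7/2 -343*x^3/4 dx = -823543/256;  ∫_0^7/2 2401*x^2/16 dx = 823543/384.
  Sum: 823543/640 − 823543/256 + 823543/384 = 823543/3840.
  ∫_0^7/2 (u')² dx = ∫_0^7/2 (49*x^2 - 343*x/2 + 2401/16) dx. Term by term:
    ∫_0^7/2 49*x^2 dx = 16807/24;  ∫_0^7/2 -343*x/2 dx = -16807/16;  ∫_0^7/2 2401/16 dx = 16807/32.
  Sum: 16807/24 − 16807/16 + 16807/32 = 16807/96.
∫_0^7/2 u² dx = 823543/3840, so ||u||_L² = 343*sqrt(105)/240.
∫_0^7/2 (u')² dx = 16807/96, so ||u'||_L² = 49*sqrt(42)/24.
Ratio ||u||_L² / ||u'||_L² = 7*sqrt(10)/20.
Sharp Poincaré constant on H^1_0(0, 7/2) is C_P = L/π = 7/(2*π), achieved by sin(2*π/7·x).
A polynomial bump cannot attain the sharp Poincaré constant (only the first sine eigenfunction does), so the ratio is strictly less than C_P, consistent with ||u||_L² ≤ C_P ||u'||_L².


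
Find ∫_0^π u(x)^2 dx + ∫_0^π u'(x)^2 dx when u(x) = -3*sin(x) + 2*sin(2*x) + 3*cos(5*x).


||u||_{H^1(0,π)}^2 = -416/7 + 136*π

u'(x) = -15*sin(5*x) - 3*cos(x) + 4*cos(2*x).
Expand u² and (u')² and integrate term by term on (0, π), using: for integers n ≥ 1, ∫_0^π sin²(nx) dx = ∫_0^π cos²(nx) dx = π/2; for n ≠ n', ∫_0^π sin(nx)sin(n'x) dx = ∫_0^π cos(nx)cos(n'x) dx = 0; and by product-to-sum, ∫_0^π sin(nx)cos(n'x) dx = ½∫_0^π [sin((n+n')x) + sin((n−n')x)] dx, which is 0 when n+n' is even and 2n/(n²−n'²) when n+n' is odd (it need not vanish on (0, π)).
  u² squared terms: (-3)²·∫sin(x)² dx = 9·π/2 = 9*π/2;  (2)²·∫sin(2x)² dx = 4·π/2 = 2*π;  (3)²·∫cos(5x)² dx = 9·π/2 = 9*π/2.
  u² cross terms: 2·(-3)·(2)·∫sin(x)·sin(2x) dx = -12·(0) = 0;  2·(-3)·(3)·∫sin(x)·cos(5x) dx = -18·(0) = 0;  2·(2)·(3)·∫sin(2x)·cos(5x) dx = 12·(-4/21) = -16/7.
  So ∫_0^π u² dx = 9*π/2 + 2*π + 9*π/2 + 0 + 0 − 16/7 = -16/7 + 11*π.
  (u')² squared terms: (-15)²·∫sin(5x)² dx = 225·π/2 = 225*π/2;  (-3)²·∫cos(x)² dx = 9·π/2 = 9*π/2;  (4)²·∫cos(2x)² dx = 16·π/2 = 8*π.
  (u')² cross terms: 2·(-15)·(-3)·∫sin(5x)·cos(x) dx = 90·(0) = 0;  2·(-15)·(4)·∫sin(5x)·cos(2x) dx = -120·(10/21) = -400/7;  2·(-3)·(4)·∫cos(x)·cos(2x) dx = -24·(0) = 0.
  So ∫_0^π (u')² dx = 225*π/2 + 9*π/2 + 8*π + 0 − 400/7 + 0 = -400/7 + 125*π.
||u||_{H^1}^2 = (-16/7 + 11*π) + (-400/7 + 125*π) = -416/7 + 136*π.


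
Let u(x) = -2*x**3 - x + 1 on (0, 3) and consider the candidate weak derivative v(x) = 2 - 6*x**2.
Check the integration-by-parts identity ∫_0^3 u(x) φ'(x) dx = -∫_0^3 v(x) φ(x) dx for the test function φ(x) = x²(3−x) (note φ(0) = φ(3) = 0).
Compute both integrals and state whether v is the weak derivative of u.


LHS = 3051/20, RHS = 1323/10. No, v is not the weak derivative of u.

u(x) = -2*x**3 - x + 1, classical derivative u'(x) = -6*x**2 - 1.
φ(x) = x²(3−x), so φ'(x) = 3*x*(2 - x).
Note φ(0) = φ(3) = 0, so the boundary term u·φ vanishes.
LHS = ∫_0^3 u(x) φ'(x) dx = ∫_0^3 (6*x^5 - 12*x^4 + 3*x^3 - 9*x^2 + 6*x) dx. Term by term:
  ∫_0^3 6*x^5 dx = 729;  ∫_0^3 -12*x^4 dx = -2916/5;  ∫_0^3 3*x^3 dx = 243/4;
  ∫_0^3 -9*x^2 dx = -81;  ∫_0^3 6*x dx = 27.
Sum: 729 − 2916/5 + 243/4 − 81 + 27 = 3051/20.
So LHS = 3051/20.
∫_0^3 v(x) φ(x) dx = ∫_0^3 (6*x^5 - 18*x^4 - 2*x^3 + 6*x^2) dx. Term by term:
  ∫_0^3 6*x^5 dx = 729;  ∫_0^3 -18*x^4 dx = -4374/5;  ∫_0^3 -2*x^3 dx = -81/2;
  ∫_0^3 6*x^2 dx = 54.
Sum: 729 − 4374/5 − 81/2 + 54 = -1323/10.
So RHS = -∫_0^3 v(x) φ(x) dx = 1323/10.
LHS − RHS = 81/4 ≠ 0, so the identity fails.
(For a valid weak derivative the identity must hold for EVERY test function, in particular this one. The failure shows v is NOT the weak derivative of u.)
Correct weak derivative would be u'(x) = -6*x**2 - 1.


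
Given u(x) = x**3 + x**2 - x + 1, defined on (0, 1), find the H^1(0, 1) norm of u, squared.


||u||_{H^1}^2 = 463/105

The H^1 norm (squared) on an interval (0, L) is
  ||u||_{H^1}^2 = ∫_0^L u(x)^2 dx + ∫_0^L u'(x)^2 dx.
Compute u'(x) = 3*x**2 + 2*x - 1.
Then u(x)^2 = x**6 + 2*x**5 - x**4 + 3*x**2 - 2*x + 1 and u'(x)^2 = 9*x**4 + 12*x**3 - 2*x**2 - 4*x + 1.
Integrate each monomial from 0 to 1 using ∫_0^1 c·x^n dx = c·1^(n+1)/(n+1):
  ∫_0^1 u(x)^2 dx = ∫_0^1 (x^6 + 2*x^5 - x^4 + 3*x^2 - 2*x + 1) dx. Term by term:
    ∫_0^1 x^6 dx = 1/7;  ∫_0^1 2*x^5 dx = 1/3;  ∫_0^1 -x^4 dx = -1/5;
    ∫_0^1 3*x^2 dx = 1;  ∫_0^1 -2*x dx = -1;  ∫_0^1 1 dx = 1.
  Sum: 1/7 + 1/3 − 1/5 + 1 − 1 + 1 = 134/105.
  ∫_0^1 u'(x)^2 dx = ∫_0^1 (9*x^4 + 12*x^3 - 2*x^2 - 4*x + 1) dx. Term by term:
    ∫_0^1 9*x^4 dx = 9/5;  ∫_0^1 12*x^3 dx = 3;  ∫_0^1 -2*x^2 dx = -2/3;
    ∫_0^1 -4*x dx = -2;  ∫_0^1 1 dx = 1.
  Sum: 9/5 + 3 − 2/3 − 2 + 1 = 47/15.
Adding: ||u||_{H^1}^2 = 134/105 + 47/15 = 463/105.


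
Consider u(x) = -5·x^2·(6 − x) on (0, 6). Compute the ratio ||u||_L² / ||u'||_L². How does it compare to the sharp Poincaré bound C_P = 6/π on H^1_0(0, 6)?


||u||_L² / ||u'||_L² = 3*sqrt(14)/7 < C_P = 6/π.

u(x) = -5·x^2·(6 − x), so u'(x) = 15*x*(x - 4).
u(x) = -5·x^2·(6 − x) vanishes at x = 0 and x = 6, so u ∈ H^1_0(0, 6). Differentiate via the product rule and integrate the resulting polynomials term by term.
  ∫_0^6 u² dx = ∫_0^6 (25*x^6 - 300*x^5 + 900*x^4) dx. Term by term:
    ∫_0^6 25*x^6 dx = 6998400/7;  ∫_0^6 -300*x^5 dx = -2332800;  ∫_0^6 900*x^4 dx = 1399680.
  Sum: 6998400/7 − 2332800 + 1399680 = 466560/7.
  ∫_0^6 (u')² dx = ∫_0^6 (225*x^4 - 1800*x^3 + 3600*x^2) dx. Term by term:
    ∫_0^6 225*x^4 dx = 349920;  ∫_0^6 -1800*x^3 dx = -583200;  ∫_0^6 3600*x^2 dx = 259200.
  Sum: 349920 − 583200 + 259200 = 25920.
∫_0^6 u² dx = 466560/7, so ||u||_L² = 216*sqrt(70)/7.
∫_0^6 (u')² dx = 25920, so ||u'||_L² = 72*sqrt(5).
Ratio ||u||_L² / ||u'||_L² = 3*sqrt(14)/7.
Sharp Poincaré constant on H^1_0(0, 6) is C_P = L/π = 6/π, achieved by sin(π/6·x).
A polynomial bump cannot attain the sharp Poincaré constant (only the first sine eigenfunction does), so the ratio is strictly less than C_P, consistent with ||u||_L² ≤ C_P ||u'||_L².


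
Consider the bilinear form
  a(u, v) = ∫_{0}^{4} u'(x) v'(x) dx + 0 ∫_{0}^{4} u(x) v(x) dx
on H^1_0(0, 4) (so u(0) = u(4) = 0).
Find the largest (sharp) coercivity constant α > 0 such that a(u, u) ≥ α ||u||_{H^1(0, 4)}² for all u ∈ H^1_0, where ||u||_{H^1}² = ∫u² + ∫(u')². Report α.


α = π^2/(π^2 + 16)

Coercivity of a(·,·) on H^1_0(0, 4) means a(u, u) ≥ α ||u||_{H^1}² for every u ∈ H^1_0.
The interval has length L = 4, and Poincaré/coercivity depend only on L. Here a(u, u) = ∫(u')² + (0)·∫u².
Here c = 0, so a(u,u) = ∫(u')² alone. The condition a(u,u) ≥ α||u||_{H^1}² reads (1−α)∫(u')² ≥ (α−c)∫u². Any admissible α is ≤ 1 (rapidly oscillating u have ∫u²/∫(u')² → 0), and α = 1 would force 0 ≥ (1−c)∫u², impossible since c < 1; so 1−α > 0. By the sharp Poincaré inequality on H^1_0 of an interval of length L, ∫(u')² ≥ (π/L)²∫u² with equality for the first sine mode sin(π(x−x₀)/L) (x₀ the left endpoint), so the inequality holds for all u iff (1−α)(π/L)² ≥ α − c, i.e. α ≤ ((π/L)² + c)/((π/L)² + 1) = (1 + c(L/π)²)/(1 + (L/π)²). (Direct route, valid since c ≤ 0: Poincaré gives c∫u² ≥ c(L/π)²∫(u')², so a(u,u) ≥ (1 + c(L/π)²)∫(u')², while ||u||_{H^1}² ≤ (1 + (L/π)²)∫(u')²; dividing yields the same α.) With (π/L)² = π^2/16 and c = 0, the largest admissible constant is α = ((π/L)² + c)/((π/L)² + 1).
Simplifying, α = π^2/(π^2 + 16).


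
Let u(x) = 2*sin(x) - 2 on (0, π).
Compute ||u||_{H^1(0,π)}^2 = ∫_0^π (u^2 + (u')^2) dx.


||u||_{H^1(0,π)}^2 = -16 + 8*π

u'(x) = 2*cos(x).
Expand u² and (u')² and integrate term by term on (0, π), using: for integers n ≥ 1, ∫_0^π sin²(nx) dx = ∫_0^π cos²(nx) dx = π/2; for n ≠ n', ∫_0^π sin(nx)sin(n'x) dx = ∫_0^π cos(nx)cos(n'x) dx = 0; and by product-to-sum, ∫_0^π sin(nx)cos(n'x) dx = ½∫_0^π [sin((n+n')x) + sin((n−n')x)] dx, which is 0 when n+n' is even and 2n/(n²−n'²) when n+n' is odd (it need not vanish on (0, π)). For the constant mode: ∫_0^π 1 dx = π, ∫_0^π cos(nx) dx = 0, ∫_0^π sin(nx) dx = (1−(−1)^n)/n.
  u² squared terms: (-2)²·∫1 dx = 4·π = 4*π;  (2)²·∫sin(x)² dx = 4·π/2 = 2*π.
  u² cross terms: 2·(-2)·(2)·∫1·sin(x) dx = -8·(2) = -16.
  So ∫_0^π u² dx = 4*π + 2*π − 16 = -16 + 6*π.
  (u')² squared terms: (2)²·∫cos(x)² dx = 4·π/2 = 2*π.
  So ∫_0^π (u')² dx = 2*π.
||u||_{H^1}^2 = (-16 + 6*π) + (2*π) = -16 + 8*π.


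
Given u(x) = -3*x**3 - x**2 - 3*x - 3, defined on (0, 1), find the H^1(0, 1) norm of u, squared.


||u||_{H^1}^2 = 1987/21

The H^1 norm (squared) on an interval (0, L) is
  ||u||_{H^1}^2 = ∫_0^L u(x)^2 dx + ∫_0^L u'(x)^2 dx.
Compute u'(x) = -9*x**2 - 2*x - 3.
Then u(x)^2 = 9*x**6 + 6*x**5 + 19*x**4 + 24*x**3 + 15*x**2 + 18*x + 9 and u'(x)^2 = 81*x**4 + 36*x**3 + 58*x**2 + 12*x + 9.
Integrate each monomial from 0 to 1 using ∫_0^1 c·x^n dx = c·1^(n+1)/(n+1):
  ∫_0^1 u(x)^2 dx = ∫_0^1 (9*x^6 + 6*x^5 + 19*x^4 + 24*x^3 + 15*x^2 + 18*x + 9) dx. Term by term:
    ∫_0^1 9*x^6 dx = 9/7;  ∫_0^1 6*x^5 dx = 1;  ∫_0^1 19*x^4 dx = 19/5;
    ∫_0^1 24*x^3 dx = 6;  ∫_0^1 15*x^2 dx = 5;  ∫_0^1 18*x dx = 9;
    ∫_0^1 9 dx = 9.
  Sum: 9/7 + 1 + 19/5 + 6 + 5 + 9 + 9 = 1228/35.
  ∫_0^1 u'(x)^2 dx = ∫_0^1 (81*x^4 + 36*x^3 + 58*x^2 + 12*x + 9) dx. Term by term:
    ∫_0^1 81*x^4 dx = 81/5;  ∫_0^1 36*x^3 dx = 9;  ∫_0^1 58*x^2 dx = 58/3;
    ∫_0^1 12*x dx = 6;  ∫_0^1 9 dx = 9.
  Sum: 81/5 + 9 + 58/3 + 6 + 9 = 893/15.
Adding: ||u||_{H^1}^2 = 1228/35 + 893/15 = 1987/21.


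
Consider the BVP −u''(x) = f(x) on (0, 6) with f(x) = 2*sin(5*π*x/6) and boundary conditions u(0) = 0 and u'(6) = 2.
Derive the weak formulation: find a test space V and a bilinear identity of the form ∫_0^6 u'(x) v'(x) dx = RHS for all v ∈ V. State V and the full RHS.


V = {v ∈ H^1(0, 6) : v(0) = 0} (test functions vanish at x = 0 where u is specified); weak form: ∫_0^6 u'v' dx = ∫_0^6 (2*sin(5*π*x/6)) v dx + 2·v(6) for all v ∈ V.

Multiply both sides by a test function v and integrate from 0 to 6:
  ∫_0^6 −u''(x) v(x) dx = ∫_0^6 f(x) v(x) dx.
Integrate the LHS by parts once:
  ∫_0^6 −u'' v dx = −[u'(x) v(x)]_0^6 + ∫_0^6 u'(x) v'(x) dx.
Thus ∫_0^6 u'(x) v'(x) dx = ∫_0^6 f(x) v(x) dx + [u'(x) v(x)]_0^6.
Choose V so that boundary terms are either known or forced to vanish.
Mixed BC: u(0) = 0 (Dirichlet) and u'(6) = 2 (Neumann). Define V = {v ∈ H^1(0, 6) : v(0) = 0}. Then [u' v]_0^6 = u'(6)·v(6) − u'(0)·0 = 2·v(6).
Weak formulation: find u (satisfying any essential BC) such that ∫_0^6 u'(x) v'(x) dx = ∫_0^6 f v dx + 2·v(6) for all v ∈ V (Dirichlet at 0 absorbed into V; Neumann datum at x = 6 contributes the boundary term).
Substituting f(x) = 2*sin(5*π*x/6), the right-hand side is ∫_0^6 (2*sin(5*π*x/6)) v dx + 2·v(6).


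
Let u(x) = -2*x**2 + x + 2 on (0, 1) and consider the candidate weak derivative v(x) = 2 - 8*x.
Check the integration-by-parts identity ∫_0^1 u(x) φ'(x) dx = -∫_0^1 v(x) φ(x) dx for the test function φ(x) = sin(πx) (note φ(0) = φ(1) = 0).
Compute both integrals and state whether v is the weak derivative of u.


LHS = 2/π, RHS = 4/π. No, v is not the weak derivative of u.

u(x) = -2*x**2 + x + 2, classical derivative u'(x) = 1 - 4*x.
φ(x) = sin(πx), so φ'(x) = π*cos(π*x).
Note φ(0) = φ(1) = 0, so the boundary term u·φ vanishes.
LHS = ∫_0^1 u(x) φ'(x) dx = ∫_0^1 (-2*π*x^2*cos(π*x) + π*x*cos(π*x) + 2*π*cos(π*x)) dx. Term by term:
  ∫_0^1 2*π*cos(π*x) dx = 0;  ∫_0^1 π*x*cos(π*x) dx = -2/π;  ∫_0^1 -2*π*x^2*cos(π*x) dx = 4/π.
Sum: 0 − 2/π + 4/π = 2/π.
So LHS = 2/π.
∫_0^1 v(x) φ(x) dx = ∫_0^1 (-8*x*sin(π*x) + 2*sin(π*x)) dx. Term by term:
  ∫_0^1 2*sin(π*x) dx = 4/π;  ∫_0^1 -8*x*sin(π*x) dx = -8/π.
Sum: 4/π − 8/π = -4/π.
So RHS = -∫_0^1 v(x) φ(x) dx = 4/π.
LHS − RHS = -2/π ≠ 0, so the identity fails.
(For a valid weak derivative the identity must hold for EVERY test function, in particular this one. The failure shows v is NOT the weak derivative of u.)
Correct weak derivative would be u'(x) = 1 - 4*x.


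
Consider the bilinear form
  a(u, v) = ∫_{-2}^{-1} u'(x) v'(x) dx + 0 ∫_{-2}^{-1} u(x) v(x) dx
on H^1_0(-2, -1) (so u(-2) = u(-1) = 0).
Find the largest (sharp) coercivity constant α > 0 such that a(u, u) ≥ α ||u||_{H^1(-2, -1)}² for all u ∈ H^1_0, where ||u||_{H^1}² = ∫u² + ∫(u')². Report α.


α = π^2/(1 + π^2)

Coercivity of a(·,·) on H^1_0(-2, -1) means a(u, u) ≥ α ||u||_{H^1}² for every u ∈ H^1_0.
The interval has length L = 1, and Poincaré/coercivity depend only on L. Here a(u, u) = ∫(u')² + (0)·∫u².
Here c = 0, so a(u,u) = ∫(u')² alone. The condition a(u,u) ≥ α||u||_{H^1}² reads (1−α)∫(u')² ≥ (α−c)∫u². Any admissible α is ≤ 1 (rapidly oscillating u have ∫u²/∫(u')² → 0), and α = 1 would force 0 ≥ (1−c)∫u², impossible since c < 1; so 1−α > 0. By the sharp Poincaré inequality on H^1_0 of an interval of length L, ∫(u')² ≥ (π/L)²∫u² with equality for the first sine mode sin(π(x−x₀)/L) (x₀ the left endpoint), so the inequality holds for all u iff (1−α)(π/L)² ≥ α − c, i.e. α ≤ ((π/L)² + c)/((π/L)² + 1) = (1 + c(L/π)²)/(1 + (L/π)²). (Direct route, valid since c ≤ 0: Poincaré gives c∫u² ≥ c(L/π)²∫(u')², so a(u,u) ≥ (1 + c(L/π)²)∫(u')², while ||u||_{H^1}² ≤ (1 + (L/π)²)∫(u')²; dividing yields the same α.) With (π/L)² = π^2 and c = 0, the largest admissible constant is α = ((π/L)² + c)/((π/L)² + 1).
Simplifying, α = π^2/(1 + π^2).


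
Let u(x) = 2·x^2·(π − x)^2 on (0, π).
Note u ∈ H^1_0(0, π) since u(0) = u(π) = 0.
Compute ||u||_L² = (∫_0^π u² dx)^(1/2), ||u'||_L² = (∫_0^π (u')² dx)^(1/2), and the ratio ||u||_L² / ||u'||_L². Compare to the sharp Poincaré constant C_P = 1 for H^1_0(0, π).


||u||_L² / ||u'||_L² = sqrt(3)*π/6 < C_P = 1.

u(x) = 2·x^2·(π − x)^2, so u'(x) = 4*x*(x - π)*(2*x - π).
u(x) = 2·x^2·(π − x)^2 vanishes at x = 0 and x = π, so u ∈ H^1_0(0, π). Differentiate via the product rule and integrate the resulting polynomials term by term.
  ∫_0^π u² dx = ∫_0^π (4*x^8 - 16*π*x^7 + 24*π^2*x^6 - 16*π^3*x^5 + 4*π^4*x^4) dx. Term by term:
    ∫_0^π 4*x^8 dx = 4*π^9/9;  ∫_0^π -16*π*x^7 dx = -2*π^9;  ∫_0^π 24*π^2*x^6 dx = 24*π^9/7;
    ∫_0^π -16*π^3*x^5 dx = -8*π^9/3;  ∫_0^π 4*π^4*x^4 dx = 4*π^9/5.
  Sum: 4*π^9/9 − 2*π^9 + 24*π^9/7 − 8*π^9/3 + 4*π^9/5 = 2*π^9/315.
  ∫_0^π (u')² dx = ∫_0^π (64*x^6 - 192*π*x^5 + 208*π^2*x^4 - 96*π^3*x^3 + 16*π^4*x^2) dx. Term by term:
    ∫_0^π 64*x^6 dx = 64*π^7/7;  ∫_0^π -192*π*x^5 dx = -32*π^7;  ∫_0^π 208*π^2*x^4 dx = 208*π^7/5;
    ∫_0^π -96*π^3*x^3 dx = -24*π^7;  ∫_0^π 16*π^4*x^2 dx = 16*π^7/3.
  Sum: 64*π^7/7 − 32*π^7 + 208*π^7/5 − 24*π^7 + 16*π^7/3 = 8*π^7/105.
∫_0^π u² dx = 2*π^9/315, so ||u||_L² = sqrt(70)*π^(9/2)/105.
∫_0^π (u')² dx = 8*π^7/105, so ||u'||_L² = 2*sqrt(210)*π^(7/2)/105.
Ratio ||u||_L² / ||u'||_L² = sqrt(3)*π/6.
Sharp Poincaré constant on H^1_0(0, π) is C_P = L/π = 1, achieved by sin(x).
A polynomial bump cannot attain the sharp Poincaré constant (only the first sine eigenfunction does), so the ratio is strictly less than C_P, consistent with ||u||_L² ≤ C_P ||u'||_L².


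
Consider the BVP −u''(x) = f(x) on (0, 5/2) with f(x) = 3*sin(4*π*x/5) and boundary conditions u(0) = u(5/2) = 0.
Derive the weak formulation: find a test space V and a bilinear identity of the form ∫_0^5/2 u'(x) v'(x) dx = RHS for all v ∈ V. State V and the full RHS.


V = H^1_0(0, 5/2) (so v(0) = v(5/2) = 0); weak form: ∫_0^5/2 u'v' dx = ∫_0^5/2 (3*sin(4*π*x/5)) v dx for all v ∈ V.

Multiply both sides by a test function v and integrate from 0 to 5/2:
  ∫_0^5/2 −u''(x) v(x) dx = ∫_0^5/2 f(x) v(x) dx.
Integrate the LHS by parts once:
  ∫_0^5/2 −u'' v dx = −[u'(x) v(x)]_0^5/2 + ∫_0^5/2 u'(x) v'(x) dx.
Thus ∫_0^5/2 u'(x) v'(x) dx = ∫_0^5/2 f(x) v(x) dx + [u'(x) v(x)]_0^5/2.
Choose V so that boundary terms are either known or forced to vanish.
u is Dirichlet: u(0) = u(5/2) = 0. Let V = H^1_0(0, 5/2); then v(0) = v(5/2) = 0, and [u' v]_0^5/2 = 0.
Weak formulation: find u (satisfying any essential BC) such that ∫_0^5/2 u'(x) v'(x) dx = ∫_0^5/2 f v dx for all v ∈ V.
Substituting f(x) = 3*sin(4*π*x/5), the right-hand side is ∫_0^5/2 (3*sin(4*π*x/5)) v dx.


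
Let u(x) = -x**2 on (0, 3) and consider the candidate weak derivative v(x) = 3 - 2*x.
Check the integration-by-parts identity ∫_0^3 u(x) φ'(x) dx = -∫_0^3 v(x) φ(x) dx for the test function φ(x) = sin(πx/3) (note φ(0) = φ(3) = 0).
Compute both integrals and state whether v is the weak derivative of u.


LHS = 18/π, RHS = 0. No, v is not the weak derivative of u.

u(x) = -x**2, classical derivative u'(x) = -2*x.
φ(x) = sin(πx/3), so φ'(x) = π*cos(π*x/3)/3.
Note φ(0) = φ(3) = 0, so the boundary term u·φ vanishes.
LHS = ∫_0^3 u(x) φ'(x) dx = ∫_0^3 (-π*x^2*cos(π*x/3)/3) dx. Term by term:
  ∫_0^3 -π*x^2*cos(π*x/3)/3 dx = 18/π.
So LHS = 18/π.
∫_0^3 v(x) φ(x) dx = ∫_0^3 (-2*x*sin(π*x/3) + 3*sin(π*x/3)) dx. Term by term:
  ∫_0^3 3*sin(π*x/3) dx = 18/π;  ∫_0^3 -2*x*sin(π*x/3) dx = -18/π.
Sum: 18/π − 18/π = 0.
So RHS = -∫_0^3 v(x) φ(x) dx = 0.
LHS − RHS = 18/π ≠ 0, so the identity fails.
(For a valid weak derivative the identity must hold for EVERY test function, in particular this one. The failure shows v is NOT the weak derivative of u.)
Correct weak derivative would be u'(x) = -2*x.


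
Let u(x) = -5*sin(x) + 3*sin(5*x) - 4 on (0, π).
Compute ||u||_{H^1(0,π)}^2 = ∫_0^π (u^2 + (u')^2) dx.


||u||_{H^1(0,π)}^2 = 352/5 + 158*π

u'(x) = -5*cos(x) + 15*cos(5*x).
Expand u² and (u')² and integrate term by term on (0, π), using: for integers n ≥ 1, ∫_0^π sin²(nx) dx = ∫_0^π cos²(nx) dx = π/2; for n ≠ n', ∫_0^π sin(nx)sin(n'x) dx = ∫_0^π cos(nx)cos(n'x) dx = 0; and by product-to-sum, ∫_0^π sin(nx)cos(n'x) dx = ½∫_0^π [sin((n+n')x) + sin((n−n')x)] dx, which is 0 when n+n' is even and 2n/(n²−n'²) when n+n' is odd (it need not vanish on (0, π)). For the constant mode: ∫_0^π 1 dx = π, ∫_0^π cos(nx) dx = 0, ∫_0^π sin(nx) dx = (1−(−1)^n)/n.
  u² squared terms: (-4)²·∫1 dx = 16·π = 16*π;  (-5)²·∫sin(x)² dx = 25·π/2 = 25*π/2;  (3)²·∫sin(5x)² dx = 9·π/2 = 9*π/2.
  u² cross terms: 2·(-4)·(-5)·∫1·sin(x) dx = 40·(2) = 80;  2·(-4)·(3)·∫1·sin(5x) dx = -24·(2/5) = -48/5;  2·(-5)·(3)·∫sin(x)·sin(5x) dx = -30·(0) = 0.
  So ∫_0^π u² dx = 16*π + 25*π/2 + 9*π/2 + 80 − 48/5 + 0 = 352/5 + 33*π.
  (u')² squared terms: (-5)²·∫cos(x)² dx = 25·π/2 = 25*π/2;  (15)²·∫cos(5x)² dx = 225·π/2 = 225*π/2.
  (u')² cross terms: 2·(-5)·(15)·∫cos(x)·cos(5x) dx = -150·(0) = 0.
  So ∫_0^π (u')² dx = 25*π/2 + 225*π/2 + 0 = 125*π.
||u||_{H^1}^2 = (352/5 + 33*π) + (125*π) = 352/5 + 158*π.


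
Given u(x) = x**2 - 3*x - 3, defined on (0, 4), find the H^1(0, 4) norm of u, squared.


||u||_{H^1}^2 = 1352/15

The H^1 norm (squared) on an interval (0, L) is
  ||u||_{H^1}^2 = ∫_0^L u(x)^2 dx + ∫_0^L u'(x)^2 dx.
Compute u'(x) = 2*x - 3.
Then u(x)^2 = x**4 - 6*x**3 + 3*x**2 + 18*x + 9 and u'(x)^2 = 4*x**2 - 12*x + 9.
Integrate each monomial from 0 to 4 using ∫_0^4 c·x^n dx = c·4^(n+1)/(n+1):
  ∫_0^4 u(x)^2 dx = ∫_0^4 (x^4 - 6*x^3 + 3*x^2 + 18*x + 9) dx. Term by term:
    ∫_0^4 x^4 dx = 1024/5;  ∫_0^4 -6*x^3 dx = -384;  ∫_0^4 3*x^2 dx = 64;
    ∫_0^4 18*x dx = 144;  ∫_0^4 9 dx = 36.
  Sum: 1024/5 − 384 + 64 + 144 + 36 = 324/5.
  ∫_0^4 u'(x)^2 dx = ∫_0^4 (4*x^2 - 12*x + 9) dx. Term by term:
    ∫_0^4 4*x^2 dx = 256/3;  ∫_0^4 -12*x dx = -96;  ∫_0^4 9 dx = 36.
  Sum: 256/3 − 96 + 36 = 76/3.
Adding: ||u||_{H^1}^2 = 324/5 + 76/3 = 1352/15.


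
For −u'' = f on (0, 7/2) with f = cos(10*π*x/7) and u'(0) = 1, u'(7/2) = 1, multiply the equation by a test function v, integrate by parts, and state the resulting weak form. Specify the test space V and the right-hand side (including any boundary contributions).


V = H^1(0, 7/2) (v unrestricted at boundary; u is determined up to an additive constant); weak form: ∫_0^7/2 u'v' dx = ∫_0^7/2 (cos(10*π*x/7)) v dx + v(7/2) − v(0) for all v ∈ V.

Multiply both sides by a test function v and integrate from 0 to 7/2:
  ∫_0^7/2 −u''(x) v(x) dx = ∫_0^7/2 f(x) v(x) dx.
Integrate the LHS by parts once:
  ∫_0^7/2 −u'' v dx = −[u'(x) v(x)]_0^7/2 + ∫_0^7/2 u'(x) v'(x) dx.
Thus ∫_0^7/2 u'(x) v'(x) dx = ∫_0^7/2 f(x) v(x) dx + [u'(x) v(x)]_0^7/2.
Choose V so that boundary terms are either known or forced to vanish.
u has inhomogeneous Neumann u'(0) = 1, u'(7/2) = 1. [u' v]_0^7/2 = (1)·v(7/2) − (1)·v(0) = v(7/2) − v(0). Take V = H^1(0, 7/2); boundary term becomes part of RHS.
Weak formulation: find u (satisfying any essential BC) such that ∫_0^7/2 u'(x) v'(x) dx = ∫_0^7/2 f v dx + v(7/2) − v(0) for all v ∈ V (Neumann data are natural BCs: they enter the RHS as boundary terms).
Substituting f(x) = cos(10*π*x/7), the right-hand side is ∫_0^7/2 (cos(10*π*x/7)) v dx + v(7/2) − v(0).
Compatibility check (pure Neumann): taking v ≡ 1 ∈ V gives 0 = ∫_0^7/2 f dx + (1) − (1), i.e. ∫_0^7/2 f dx must equal u'(0) − u'(7/2) = 0. Indeed ∫_0^7/2 (cos(10*π*x/7)) dx = 0, so the data are compatible. The solution is then unique only up to an additive constant (fix it e.g. by requiring ∫_0^7/2 u dx = 0).


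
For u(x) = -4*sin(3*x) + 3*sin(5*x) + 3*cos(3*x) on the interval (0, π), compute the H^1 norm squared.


||u||_{H^1(0,π)}^2 = 242*π

u'(x) = -9*sin(3*x) - 12*cos(3*x) + 15*cos(5*x).
Expand u² and (u')² and integrate term by term on (0, π), using: for integers n ≥ 1, ∫_0^π sin²(nx) dx = ∫_0^π cos²(nx) dx = π/2; for n ≠ n', ∫_0^π sin(nx)sin(n'x) dx = ∫_0^π cos(nx)cos(n'x) dx = 0; and by product-to-sum, ∫_0^π sin(nx)cos(n'x) dx = ½∫_0^π [sin((n+n')x) + sin((n−n')x)] dx, which is 0 when n+n' is even and 2n/(n²−n'²) when n+n' is odd (it need not vanish on (0, π)).
  u² squared terms: (-4)²·∫sin(3x)² dx = 16·π/2 = 8*π;  (3)²·∫cos(3x)² dx = 9·π/2 = 9*π/2;  (3)²·∫sin(5x)² dx = 9·π/2 = 9*π/2.
  u² cross terms: 2·(-4)·(3)·∫sin(3x)·cos(3x) dx = -24·(0) = 0;  2·(-4)·(3)·∫sin(3x)·sin(5x) dx = -24·(0) = 0;  2·(3)·(3)·∫cos(3x)·sin(5x) dx = 18·(0) = 0.
  So ∫_0^π u² dx = 8*π + 9*π/2 + 9*π/2 + 0 + 0 + 0 = 17*π.
  (u')² squared terms: (-12)²·∫cos(3x)² dx = 144·π/2 = 72*π;  (-9)²·∫sin(3x)² dx = 81·π/2 = 81*π/2;  (15)²·∫cos(5x)² dx = 225·π/2 = 225*π/2.
  (u')² cross terms: 2·(-12)·(-9)·∫cos(3x)·sin(3x) dx = 216·(0) = 0;  2·(-12)·(15)·∫cos(3x)·cos(5x) dx = -360·(0) = 0;  2·(-9)·(15)·∫sin(3x)·cos(5x) dx = -270·(0) = 0.
  So ∫_0^π (u')² dx = 72*π + 81*π/2 + 225*π/2 + 0 + 0 + 0 = 225*π.
||u||_{H^1}^2 = (17*π) + (225*π) = 242*π.


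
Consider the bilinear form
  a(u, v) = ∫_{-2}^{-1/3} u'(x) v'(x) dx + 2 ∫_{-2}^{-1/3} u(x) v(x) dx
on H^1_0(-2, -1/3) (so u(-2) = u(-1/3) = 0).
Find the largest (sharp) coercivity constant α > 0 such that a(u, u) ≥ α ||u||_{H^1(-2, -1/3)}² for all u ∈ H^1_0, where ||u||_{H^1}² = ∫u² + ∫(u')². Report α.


α = 1

Coercivity of a(·,·) on H^1_0(-2, -1/3) means a(u, u) ≥ α ||u||_{H^1}² for every u ∈ H^1_0.
The interval has length L = 5/3, and Poincaré/coercivity depend only on L. Here a(u, u) = ∫(u')² + (2)·∫u².
Here c = 2 ≥ 1, so a(u,u) = ∫(u')² + c∫u² ≥ ∫(u')² + ∫u² = ||u||_{H^1}², i.e. α = 1 works. No larger α is possible: a(u,u) ≥ α||u||_{H^1}² means (1−α)∫(u')² ≥ (α−c)∫u², and for the modes u_n = sin(nπ(x−x₀)/L) (x₀ the left endpoint) one has ∫u_n²/∫(u_n')² = (L/(nπ))² → 0, so a(u_n,u_n)/||u_n||_{H^1}² → 1. Hence the optimal constant is α = 1.
Therefore α = 1.


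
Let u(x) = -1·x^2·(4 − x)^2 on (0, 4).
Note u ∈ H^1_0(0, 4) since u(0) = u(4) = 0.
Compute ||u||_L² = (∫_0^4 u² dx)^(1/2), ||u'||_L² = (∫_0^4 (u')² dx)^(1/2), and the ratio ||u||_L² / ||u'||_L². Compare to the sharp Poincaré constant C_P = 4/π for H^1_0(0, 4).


||u||_L² / ||u'||_L² = 2*sqrt(3)/3 < C_P = 4/π.

u(x) = -1·x^2·(4 − x)^2, so u'(x) = 4*x*(-x^2 + 6*x - 8).
u(x) = -1·x^2·(4 − x)^2 vanishes at x = 0 and x = 4, so u ∈ H^1_0(0, 4). Differentiate via the product rule and integrate the resulting polynomials term by term.
  ∫_0^4 u² dx = ∫_0^4 (x^8 - 16*x^7 + 96*x^6 - 256*x^5 + 256*x^4) dx. Term by term:
    ∫_0^4 x^8 dx = 262144/9;  ∫_0^4 -16*x^7 dx = -131072;  ∫_0^4 96*x^6 dx = 1572864/7;
    ∫_0^4 -256*x^5 dx = -524288/3;  ∫_0^4 256*x^4 dx = 262144/5.
  Sum: 262144/9 − 131072 + 1572864/7 − 524288/3 + 262144/5 = 131072/315.
  ∫_0^4 (u')² dx = ∫_0^4 (16*x^6 - 192*x^5 + 832*x^4 - 1536*x^3 + 1024*x^2) dx. Term by term:
    ∫_0^4 16*x^6 dx = 262144/7;  ∫_0^4 -192*x^5 dx = -131072;  ∫_0^4 832*x^4 dx = 851968/5;
    ∫_0^4 -1536*x^3 dx = -98304;  ∫_0^4 1024*x^2 dx = 65536/3.
  Sum: 262144/7 − 131072 + 851968/5 − 98304 + 65536/3 = 32768/105.
∫_0^4 u² dx = 131072/315, so ||u||_L² = 256*sqrt(70)/105.
∫_0^4 (u')² dx = 32768/105, so ||u'||_L² = 128*sqrt(210)/105.
Ratio ||u||_L² / ||u'||_L² = 2*sqrt(3)/3.
Sharp Poincaré constant on H^1_0(0, 4) is C_P = L/π = 4/π, achieved by sin(π/4·x).
A polynomial bump cannot attain the sharp Poincaré constant (only the first sine eigenfunction does), so the ratio is strictly less than C_P, consistent with ||u||_L² ≤ C_P ||u'||_L².


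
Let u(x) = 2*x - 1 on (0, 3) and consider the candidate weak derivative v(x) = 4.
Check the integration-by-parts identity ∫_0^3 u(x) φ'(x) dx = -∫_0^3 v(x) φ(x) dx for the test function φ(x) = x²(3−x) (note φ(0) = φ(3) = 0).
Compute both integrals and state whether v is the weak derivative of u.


LHS = -27/2, RHS = -27. No, v is not the weak derivative of u.

u(x) = 2*x - 1, classical derivative u'(x) = 2.
φ(x) = x²(3−x), so φ'(x) = 3*x*(2 - x).
Note φ(0) = φ(3) = 0, so the boundary term u·φ vanishes.
LHS = ∫_0^3 u(x) φ'(x) dx = ∫_0^3 (-6*x^3 + 15*x^2 - 6*x) dx. Term by term:
  ∫_0^3 -6*x^3 dx = -243/2;  ∫_0^3 15*x^2 dx = 135;  ∫_0^3 -6*x dx = -27.
Sum: -243/2 + 135 − 27 = -27/2.
So LHS = -27/2.
∫_0^3 v(x) φ(x) dx = ∫_0^3 (-4*x^3 + 12*x^2) dx. Term by term:
  ∫_0^3 -4*x^3 dx = -81;  ∫_0^3 12*x^2 dx = 108.
Sum: -81 + 108 = 27.
So RHS = -∫_0^3 v(x) φ(x) dx = -27.
LHS − RHS = 27/2 ≠ 0, so the identity fails.
(For a valid weak derivative the identity must hold for EVERY test function, in particular this one. The failure shows v is NOT the weak derivative of u.)
Correct weak derivative would be u'(x) = 2.


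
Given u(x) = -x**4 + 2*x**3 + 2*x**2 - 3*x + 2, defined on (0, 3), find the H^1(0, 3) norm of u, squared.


||u||_{H^1}^2 = 42879/70

The H^1 norm (squared) on an interval (0, L) is
  ||u||_{H^1}^2 = ∫_0^L u(x)^2 dx + ∫_0^L u'(x)^2 dx.
Compute u'(x) = -4*x**3 + 6*x**2 + 4*x - 3.
Then u(x)^2 = x**8 - 4*x**7 + 14*x**5 - 12*x**4 - 4*x**3 + 17*x**2 - 12*x + 4 and u'(x)^2 = 16*x**6 - 48*x**5 + 4*x**4 + 72*x**3 - 20*x**2 - 24*x + 9.
Integrate each monomial from 0 to 3 using ∫_0^3 c·x^n dx = c·3^(n+1)/(n+1):
  ∫_0^3 u(x)^2 dx = ∫_0^3 (x^8 - 4*x^7 + 14*x^5 - 12*x^4 - 4*x^3 + 17*x^2 - 12*x + 4) dx. Term by term:
    ∫_0^3 x^8 dx = 2187;  ∫_0^3 -4*x^7 dx = -6561/2;  ∫_0^3 14*x^5 dx = 1701;
    ∫_0^3 -12*x^4 dx = -2916/5;  ∫_0^3 -4*x^3 dx = -81;  ∫_0^3 17*x^2 dx = 153;
    ∫_0^3 -12*x dx = -54;  ∫_0^3 4 dx = 12.
  Sum: 2187 − 6561/2 + 1701 − 2916/5 − 81 + 153 − 54 + 12 = 543/10.
  ∫_0^3 u'(x)^2 dx = ∫_0^3 (16*x^6 - 48*x^5 + 4*x^4 + 72*x^3 - 20*x^2 - 24*x + 9) dx. Term by term:
    ∫_0^3 16*x^6 dx = 34992/7;  ∫_0^3 -48*x^5 dx = -5832;  ∫_0^3 4*x^4 dx = 972/5;
    ∫_0^3 72*x^3 dx = 1458;  ∫_0^3 -20*x^2 dx = -180;  ∫_0^3 -24*x dx = -108;
    ∫_0^3 9 dx = 27.
  Sum: 34992/7 − 5832 + 972/5 + 1458 − 180 − 108 + 27 = 19539/35.
Adding: ||u||_{H^1}^2 = 543/10 + 19539/35 = 42879/70.


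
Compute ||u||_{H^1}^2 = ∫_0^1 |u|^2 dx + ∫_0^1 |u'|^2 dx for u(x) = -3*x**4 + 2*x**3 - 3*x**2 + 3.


||u||_{H^1}^2 = 2199/70

The H^1 norm (squared) on an interval (0, L) is
  ||u||_{H^1}^2 = ∫_0^L u(x)^2 dx + ∫_0^L u'(x)^2 dx.
Compute u'(x) = -12*x**3 + 6*x**2 - 6*x.
Then u(x)^2 = 9*x**8 - 12*x**7 + 22*x**6 - 12*x**5 - 9*x**4 + 12*x**3 - 18*x**2 + 9 and u'(x)^2 = 144*x**6 - 144*x**5 + 180*x**4 - 72*x**3 + 36*x**2.
Integrate each monomial from 0 to 1 using ∫_0^1 c·x^n dx = c·1^(n+1)/(n+1):
  ∫_0^1 u(x)^2 dx = ∫_0^1 (9*x^8 - 12*x^7 + 22*x^6 - 12*x^5 - 9*x^4 + 12*x^3 - 18*x^2 + 9) dx. Term by term:
    ∫_0^1 9*x^8 dx = 1;  ∫_0^1 -12*x^7 dx = -3/2;  ∫_0^1 22*x^6 dx = 22/7;
    ∫_0^1 -12*x^5 dx = -2;  ∫_0^1 -9*x^4 dx = -9/5;  ∫_0^1 12*x^3 dx = 3;
    ∫_0^1 -18*x^2 dx = -6;  ∫_0^1 9 dx = 9.
  Sum: 1 − 3/2 + 22/7 − 2 − 9/5 + 3 − 6 + 9 = 339/70.
  ∫_0^1 u'(x)^2 dx = ∫_0^1 (144*x^6 - 144*x^5 + 180*x^4 - 72*x^3 + 36*x^2) dx. Term by term:
    ∫_0^1 144*x^6 dx = 144/7;  ∫_0^1 -144*x^5 dx = -24;  ∫_0^1 180*x^4 dx = 36;
    ∫_0^1 -72*x^3 dx = -18;  ∫_0^1 36*x^2 dx = 12.
  Sum: 144/7 − 24 + 36 − 18 + 12 = 186/7.
Adding: ||u||_{H^1}^2 = 339/70 + 186/7 = 2199/70.


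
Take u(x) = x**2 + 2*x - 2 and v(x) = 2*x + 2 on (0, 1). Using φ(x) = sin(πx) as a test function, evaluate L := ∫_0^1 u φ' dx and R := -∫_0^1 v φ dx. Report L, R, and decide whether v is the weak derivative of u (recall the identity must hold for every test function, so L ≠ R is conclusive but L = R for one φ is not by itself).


LHS = -6/π, RHS = -6/π. Yes, v = u' weakly.

u(x) = x**2 + 2*x - 2, classical derivative u'(x) = 2*x + 2.
φ(x) = sin(πx), so φ'(x) = π*cos(π*x).
Note φ(0) = φ(1) = 0, so the boundary term u·φ vanishes.
LHS = ∫_0^1 u(x) φ'(x) dx = ∫_0^1 (π*x^2*cos(π*x) + 2*π*x*cos(π*x) - 2*π*cos(π*x)) dx. Term by term:
  ∫_0^1 -2*π*cos(π*x) dx = 0;  ∫_0^1 π*x^2*cos(π*x) dx = -2/π;  ∫_0^1 2*π*x*cos(π*x) dx = -4/π.
Sum: 0 − 2/π − 4/π = -6/π.
So LHS = -6/π.
∫_0^1 v(x) φ(x) dx = ∫_0^1 (2*x*sin(π*x) + 2*sin(π*x)) dx. Term by term:
  ∫_0^1 2*sin(π*x) dx = 4/π;  ∫_0^1 2*x*sin(π*x) dx = 2/π.
Sum: 4/π + 2/π = 6/π.
So RHS = -∫_0^1 v(x) φ(x) dx = -6/π.
LHS = RHS, so the identity holds for this test φ.
Moreover u is smooth here and v(x) = u'(x) = 2*x + 2 pointwise, so the identity holds for every test function. Hence v is the weak derivative of u.


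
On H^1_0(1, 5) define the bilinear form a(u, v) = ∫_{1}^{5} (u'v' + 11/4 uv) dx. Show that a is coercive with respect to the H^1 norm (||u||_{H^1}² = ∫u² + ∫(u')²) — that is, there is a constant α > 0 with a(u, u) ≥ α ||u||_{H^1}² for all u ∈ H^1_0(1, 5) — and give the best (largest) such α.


α = 1

Coercivity of a(·,·) on H^1_0(1, 5) means a(u, u) ≥ α ||u||_{H^1}² for every u ∈ H^1_0.
The interval has length L = 4, and Poincaré/coercivity depend only on L. Here a(u, u) = ∫(u')² + (11/4)·∫u².
Here c = 11/4 ≥ 1, so a(u,u) = ∫(u')² + c∫u² ≥ ∫(u')² + ∫u² = ||u||_{H^1}², i.e. α = 1 works. No larger α is possible: a(u,u) ≥ α||u||_{H^1}² means (1−α)∫(u')² ≥ (α−c)∫u², and for the modes u_n = sin(nπ(x−x₀)/L) (x₀ the left endpoint) one has ∫u_n²/∫(u_n')² = (L/(nπ))² → 0, so a(u_n,u_n)/||u_n||_{H^1}² → 1. Hence the optimal constant is α = 1.
Therefore α = 1.


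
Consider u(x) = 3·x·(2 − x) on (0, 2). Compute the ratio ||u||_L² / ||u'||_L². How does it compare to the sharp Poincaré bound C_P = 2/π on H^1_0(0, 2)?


||u||_L² / ||u'||_L² = sqrt(10)/5 < C_P = 2/π.

u(x) = 3·x·(2 − x), so u'(x) = 6 - 6*x.
u(x) = 3·x·(2 − x) vanishes at x = 0 and x = 2, so u ∈ H^1_0(0, 2). Differentiate via the product rule and integrate the resulting polynomials term by term.
  ∫_0^2 u² dx = ∫_0^2 (9*x^4 - 36*x^3 + 36*x^2) dx. Term by term:
    ∫_0^2 9*x^4 dx = 288/5;  ∫_0^2 -36*x^3 dx = -144;  ∫_0^2 36*x^2 dx = 96.
  Sum: 288/5 − 144 + 96 = 48/5.
  ∫_0^2 (u')² dx = ∫_0^2 (36*x^2 - 72*x + 36) dx. Term by term:
    ∫_0^2 36*x^2 dx = 96;  ∫_0^2 -72*x dx = -144;  ∫_0^2 36 dx = 72.
  Sum: 96 − 144 + 72 = 24.
∫_0^2 u² dx = 48/5, so ||u||_L² = 4*sqrt(15)/5.
∫_0^2 (u')² dx = 24, so ||u'||_L² = 2*sqrt(6).
Ratio ||u||_L² / ||u'||_L² = sqrt(10)/5.
Sharp Poincaré constant on H^1_0(0, 2) is C_P = L/π = 2/π, achieved by sin(π/2·x).
A polynomial bump cannot attain the sharp Poincaré constant (only the first sine eigenfunction does), so the ratio is strictly less than C_P, consistent with ||u||_L² ≤ C_P ||u'||_L².


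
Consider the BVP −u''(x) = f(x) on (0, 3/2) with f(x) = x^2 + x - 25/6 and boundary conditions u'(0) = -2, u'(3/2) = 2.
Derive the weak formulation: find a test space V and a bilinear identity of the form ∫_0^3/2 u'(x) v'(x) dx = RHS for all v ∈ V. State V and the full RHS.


V = H^1(0, 3/2) (v unrestricted at boundary; u is determined up to an additive constant); weak form: ∫_0^3/2 u'v' dx = ∫_0^3/2 (x^2 + x - 25/6) v dx + 2·v(3/2) + 2·v(0) for all v ∈ V.

Multiply both sides by a test function v and integrate from 0 to 3/2:
  ∫_0^3/2 −u''(x) v(x) dx = ∫_0^3/2 f(x) v(x) dx.
Integrate the LHS by parts once:
  ∫_0^3/2 −u'' v dx = −[u'(x) v(x)]_0^3/2 + ∫_0^3/2 u'(x) v'(x) dx.
Thus ∫_0^3/2 u'(x) v'(x) dx = ∫_0^3/2 f(x) v(x) dx + [u'(x) v(x)]_0^3/2.
Choose V so that boundary terms are either known or forced to vanish.
u has inhomogeneous Neumann u'(0) = -2, u'(3/2) = 2. [u' v]_0^3/2 = (2)·v(3/2) − (-2)·v(0) = 2·v(3/2) + 2·v(0). Take V = H^1(0, 3/2); boundary term becomes part of RHS.
Weak formulation: find u (satisfying any essential BC) such that ∫_0^3/2 u'(x) v'(x) dx = ∫_0^3/2 f v dx + 2·v(3/2) + 2·v(0) for all v ∈ V (Neumann data are natural BCs: they enter the RHS as boundary terms).
Substituting f(x) = x^2 + x - 25/6, the right-hand side is ∫_0^3/2 (x^2 + x - 25/6) v dx + 2·v(3/2) + 2·v(0).
Compatibility check (pure Neumann): taking v ≡ 1 ∈ V gives 0 = ∫_0^3/2 f dx + (2) − (-2), i.e. ∫_0^3/2 f dx must equal u'(0) − u'(3/2) = -4. Indeed ∫_0^3/2 (x^2 + x - 25/6) dx = -4, so the data are compatible. The solution is then unique only up to an additive constant (fix it e.g. by requiring ∫_0^3/2 u dx = 0).


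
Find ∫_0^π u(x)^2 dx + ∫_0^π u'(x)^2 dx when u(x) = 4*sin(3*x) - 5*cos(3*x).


||u||_{H^1(0,π)}^2 = 205*π

u'(x) = 15*sin(3*x) + 12*cos(3*x).
Expand u² and (u')² and integrate term by term on (0, π), using: for integers n ≥ 1, ∫_0^π sin²(nx) dx = ∫_0^π cos²(nx) dx = π/2; for n ≠ n', ∫_0^π sin(nx)sin(n'x) dx = ∫_0^π cos(nx)cos(n'x) dx = 0; and by product-to-sum, ∫_0^π sin(nx)cos(n'x) dx = ½∫_0^π [sin((n+n')x) + sin((n−n')x)] dx, which is 0 when n+n' is even and 2n/(n²−n'²) when n+n' is odd (it need not vanish on (0, π)).
  u² squared terms: (-5)²·∫cos(3x)² dx = 25·π/2 = 25*π/2;  (4)²·∫sin(3x)² dx = 16·π/2 = 8*π.
  u² cross terms: 2·(-5)·(4)·∫cos(3x)·sin(3x) dx = -40·(0) = 0.
  So ∫_0^π u² dx = 25*π/2 + 8*π + 0 = 41*π/2.
  (u')² squared terms: (12)²·∫cos(3x)² dx = 144·π/2 = 72*π;  (15)²·∫sin(3x)² dx = 225·π/2 = 225*π/2.
  (u')² cross terms: 2·(12)·(15)·∫cos(3x)·sin(3x) dx = 360·(0) = 0.
  So ∫_0^π (u')² dx = 72*π + 225*π/2 + 0 = 369*π/2.
||u||_{H^1}^2 = (41*π/2) + (369*π/2) = 205*π.


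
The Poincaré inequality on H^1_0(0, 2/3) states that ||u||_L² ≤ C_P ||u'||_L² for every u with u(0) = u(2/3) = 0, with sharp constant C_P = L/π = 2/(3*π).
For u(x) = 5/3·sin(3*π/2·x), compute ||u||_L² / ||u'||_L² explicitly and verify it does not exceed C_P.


||u||_L² / ||u'||_L² = 2/(3*π) = C_P.

u(x) = 5/3·sin(3*π/2·x), so u'(x) = 5*π*cos(3*π*x/2)/2.
Writing u(x) = A·sin(kπx/L) with A = 5/3 and k = 1, use ∫_0^L sin²(kπx/L) dx = L/2 and ∫_0^L cos²(kπx/L) dx = L/2.
u² = 25/9·sin²(3*π/2·x) and (u')² = 25*π^2/4·cos²(3*π/2·x), and each of sin², cos² integrates to L/2 = 1/3 over (0, 2/3).
∫_0^2/3 u² dx = 25/27, so ||u||_L² = 5*sqrt(3)/9.
∫_0^2/3 (u')² dx = 25*π^2/12, so ||u'||_L² = 5*sqrt(3)*π/6.
Ratio ||u||_L² / ||u'||_L² = 2/(3*π).
Sharp Poincaré constant on H^1_0(0, 2/3) is C_P = L/π = 2/(3*π), achieved by sin(3*π/2·x).
This is the k = 1 eigenfunction (up to amplitude), so the ratio equals the sharp Poincaré constant exactly.
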